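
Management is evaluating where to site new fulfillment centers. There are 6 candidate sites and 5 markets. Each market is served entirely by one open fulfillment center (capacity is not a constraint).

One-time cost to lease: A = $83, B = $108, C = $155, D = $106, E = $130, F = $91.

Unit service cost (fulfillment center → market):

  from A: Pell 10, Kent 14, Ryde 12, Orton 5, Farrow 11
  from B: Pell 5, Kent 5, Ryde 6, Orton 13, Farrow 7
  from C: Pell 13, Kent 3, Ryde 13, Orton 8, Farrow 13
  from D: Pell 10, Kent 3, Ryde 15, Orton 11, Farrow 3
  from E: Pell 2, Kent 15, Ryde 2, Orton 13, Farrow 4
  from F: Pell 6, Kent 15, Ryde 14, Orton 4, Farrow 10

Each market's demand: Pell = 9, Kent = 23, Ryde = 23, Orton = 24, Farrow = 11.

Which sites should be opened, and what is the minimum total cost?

Open D, E and F; minimum total cost 589.

For any fixed open set, each market goes to its cheapest open site; total = fixed + service.
{D, E, F}: Pell→E 2·9=18, Kent→D 3·23=69, Ryde→E 2·23=46, Orton→F 4·24=96, Farrow→D 3·11=33. Service 262; fixed 327; total 589.
{A, D, E}: service 286 + fixed 319 = 605
{B, E, F}: Pell→E 2·9=18, Kent→B 5·23=115, Ryde→E 2·23=46, Orton→F 4·24=96, Farrow→E 4·11=44. Service 319; fixed 329; total 648.
{A, B, C, D, E, F}: Pell→E 2·9=18, Kent→C 3·23=69, Ryde→E 2·23=46, Orton→F 4·24=96, Farrow→D 3·11=33. Service 262; fixed 673; total 935.
No other subset beats 589.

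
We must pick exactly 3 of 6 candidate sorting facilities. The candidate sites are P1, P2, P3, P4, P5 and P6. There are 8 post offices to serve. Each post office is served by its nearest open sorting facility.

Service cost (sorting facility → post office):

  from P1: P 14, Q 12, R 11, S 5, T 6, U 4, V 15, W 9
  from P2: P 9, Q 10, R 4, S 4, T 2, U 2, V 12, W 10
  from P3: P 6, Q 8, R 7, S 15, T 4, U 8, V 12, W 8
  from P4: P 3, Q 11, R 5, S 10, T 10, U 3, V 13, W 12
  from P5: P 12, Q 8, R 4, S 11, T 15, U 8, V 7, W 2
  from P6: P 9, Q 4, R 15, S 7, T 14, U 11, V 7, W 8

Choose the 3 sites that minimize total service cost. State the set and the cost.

Choose P2, P4 and P5; total service cost 32.

With exactly 3 open, each post office uses its cheapest among the chosen.
{P2, P4, P5}: P→P4 3, Q→P5 8, R→P2 4, S→P2 4, T→P2 2, U→P2 2, V→P5 7, W→P5 2. Service cost 32.
{P2, P4, P6}: service cost 34
{P2, P5, P6}: service cost 34
Among all 20 size-3 choices, {P2, P4, P5} is lowest.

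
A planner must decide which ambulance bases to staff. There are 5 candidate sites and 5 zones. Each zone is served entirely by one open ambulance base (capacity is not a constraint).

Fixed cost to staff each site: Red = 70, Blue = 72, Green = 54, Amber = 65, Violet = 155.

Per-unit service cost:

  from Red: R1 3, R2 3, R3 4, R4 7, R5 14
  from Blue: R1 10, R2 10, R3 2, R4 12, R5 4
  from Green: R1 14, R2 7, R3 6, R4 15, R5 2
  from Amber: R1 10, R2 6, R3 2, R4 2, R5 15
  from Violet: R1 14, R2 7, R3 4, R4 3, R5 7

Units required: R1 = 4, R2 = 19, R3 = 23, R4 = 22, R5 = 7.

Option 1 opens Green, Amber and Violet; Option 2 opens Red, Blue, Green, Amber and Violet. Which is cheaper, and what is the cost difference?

Option 1: {Green, Amber, Violet}: R1→Amber 10·4=40, R2→Amber 6·19=114, R3→Amber 2·23=46, R4→Amber 2·22=44, R5→Green 2·7=14. Service 258; fixed 274; total 532.
Option 2: {Red, Blue, Green, Amber, Violet}: R1→Red 3·4=12, R2→Red 3·19=57, R3→Blue 2·23=46, R4→Amber 2·22=44, R5→Green 2·7=14. Service 173; fixed 416; total 589.
Difference: |532 − 589| = 57.

Option 1 is cheaper by 57.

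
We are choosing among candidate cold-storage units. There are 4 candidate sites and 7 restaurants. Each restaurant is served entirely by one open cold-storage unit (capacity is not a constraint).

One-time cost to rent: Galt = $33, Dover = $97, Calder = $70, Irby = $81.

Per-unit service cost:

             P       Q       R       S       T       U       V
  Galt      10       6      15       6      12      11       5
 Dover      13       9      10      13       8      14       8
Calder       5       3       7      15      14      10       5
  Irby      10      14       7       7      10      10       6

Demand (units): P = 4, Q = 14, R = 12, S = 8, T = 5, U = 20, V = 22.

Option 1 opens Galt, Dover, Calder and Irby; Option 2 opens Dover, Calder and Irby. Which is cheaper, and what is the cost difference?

Option 2 is cheaper by 25.

Option 1: {Galt, Dover, Calder, Irby}: P→Calder 5·4=20, Q→Calder 3·14=42, R→Calder 7·12=84, S→Galt 6·8=48, T→Dover 8·5=40, U→Calder 10·20=200, V→Galt 5·22=110. Service 544; fixed 281; total 825.
Option 2: {Dover, Calder, Irby}: P→Calder 5·4=20, Q→Calder 3·14=42, R→Calder 7·12=84, S→Irby 7·8=56, T→Dover 8·5=40, U→Calder 10·20=200, V→Calder 5·22=110. Service 552; fixed 248; total 800.
Difference: |825 − 800| = 25.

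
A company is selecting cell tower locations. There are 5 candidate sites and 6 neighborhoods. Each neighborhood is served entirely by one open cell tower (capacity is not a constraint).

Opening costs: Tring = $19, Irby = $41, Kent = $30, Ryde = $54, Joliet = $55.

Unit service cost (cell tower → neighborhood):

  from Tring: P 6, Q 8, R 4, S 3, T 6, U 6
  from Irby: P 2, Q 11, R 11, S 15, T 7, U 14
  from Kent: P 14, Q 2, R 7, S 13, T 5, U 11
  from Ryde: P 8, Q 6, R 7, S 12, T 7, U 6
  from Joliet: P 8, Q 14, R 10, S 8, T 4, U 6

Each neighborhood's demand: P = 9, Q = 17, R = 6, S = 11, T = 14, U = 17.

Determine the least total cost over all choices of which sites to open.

For any fixed open set, each neighborhood goes to its cheapest open site; total = fixed + service.
{Tring, Kent}: P→Tring 6·9=54, Q→Kent 2·17=34, R→Tring 4·6=24, S→Tring 3·11=33, T→Kent 5·14=70, U→Tring 6·17=102. Service 317; fixed 49; total 366.
{Tring, Irby, Kent}: service 281 + fixed 90 = 371
{Tring, Kent, Joliet}: service 303 + fixed 104 = 407
{Tring, Irby, Kent, Ryde, Joliet}: service 267 + fixed 199 = 466
No other subset beats 366.

Minimum total cost: 366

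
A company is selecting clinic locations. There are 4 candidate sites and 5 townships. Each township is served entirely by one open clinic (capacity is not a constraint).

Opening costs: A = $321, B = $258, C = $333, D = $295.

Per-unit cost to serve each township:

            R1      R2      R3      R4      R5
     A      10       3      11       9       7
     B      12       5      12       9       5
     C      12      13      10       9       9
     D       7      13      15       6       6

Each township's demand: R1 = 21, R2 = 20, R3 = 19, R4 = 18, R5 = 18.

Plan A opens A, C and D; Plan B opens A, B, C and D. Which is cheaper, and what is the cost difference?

Plan A: {A, C, D}: R1→D 7·21=147, R2→A 3·20=60, R3→C 10·19=190, R4→D 6·18=108, R5→D 6·18=108. Service 613; fixed 949; total 1562.
Plan B: {A, B, C, D}: R1→D 7·21=147, R2→A 3·20=60, R3→C 10·19=190, R4→D 6·18=108, R5→B 5·18=90. Service 595; fixed 1207; total 1802.
Difference: |1562 − 1802| = 240.

Plan A is cheaper by 240.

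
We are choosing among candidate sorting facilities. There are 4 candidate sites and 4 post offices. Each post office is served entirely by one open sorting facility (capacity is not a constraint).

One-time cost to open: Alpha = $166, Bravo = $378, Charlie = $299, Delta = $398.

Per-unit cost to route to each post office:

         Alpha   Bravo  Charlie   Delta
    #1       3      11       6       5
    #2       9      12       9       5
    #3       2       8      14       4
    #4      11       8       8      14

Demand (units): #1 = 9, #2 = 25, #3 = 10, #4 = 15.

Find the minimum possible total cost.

Minimum total cost: 603

For any fixed open set, each post office goes to its cheapest open site; total = fixed + service.
{Alpha}: #1→Alpha 3·9=27, #2→Alpha 9·25=225, #3→Alpha 2·10=20, #4→Alpha 11·15=165. Service 437; fixed 166; total 603.
{Delta}: #1→Delta 5·9=45, #2→Delta 5·25=125, #3→Delta 4·10=40, #4→Delta 14·15=210. Service 420; fixed 398; total 818.
{Charlie}: service 539 + fixed 299 = 838
{Alpha, Bravo, Charlie, Delta}: service 292 + fixed 1241 = 1533
No other subset beats 603.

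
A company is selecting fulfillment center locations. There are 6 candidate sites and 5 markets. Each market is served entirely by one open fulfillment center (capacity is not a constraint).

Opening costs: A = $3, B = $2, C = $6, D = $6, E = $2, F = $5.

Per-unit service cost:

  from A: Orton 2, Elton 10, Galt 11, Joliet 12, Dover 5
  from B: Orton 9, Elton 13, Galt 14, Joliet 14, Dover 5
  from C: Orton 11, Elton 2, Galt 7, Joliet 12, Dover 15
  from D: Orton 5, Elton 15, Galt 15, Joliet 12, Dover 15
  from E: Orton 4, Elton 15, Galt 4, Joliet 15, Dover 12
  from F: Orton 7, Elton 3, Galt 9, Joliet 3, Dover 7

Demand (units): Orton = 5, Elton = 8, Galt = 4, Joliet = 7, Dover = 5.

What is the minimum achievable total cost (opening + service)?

For any fixed open set, each market goes to its cheapest open site; total = fixed + service.
{A, C, E, F}: Orton→A 2·5=10, Elton→C 2·8=16, Galt→E 4·4=16, Joliet→F 3·7=21, Dover→A 5·5=25. Service 88; fixed 16; total 104.
{A, B, C, E, F}: Orton→A 2·5=10, Elton→C 2·8=16, Galt→E 4·4=16, Joliet→F 3·7=21, Dover→A 5·5=25. Service 88; fixed 18; total 106.
{A, E, F}: service 96 + fixed 10 = 106
{A, B, C, D, E, F}: service 88 + fixed 24 = 112
No other subset beats 104.

Minimum total cost: 104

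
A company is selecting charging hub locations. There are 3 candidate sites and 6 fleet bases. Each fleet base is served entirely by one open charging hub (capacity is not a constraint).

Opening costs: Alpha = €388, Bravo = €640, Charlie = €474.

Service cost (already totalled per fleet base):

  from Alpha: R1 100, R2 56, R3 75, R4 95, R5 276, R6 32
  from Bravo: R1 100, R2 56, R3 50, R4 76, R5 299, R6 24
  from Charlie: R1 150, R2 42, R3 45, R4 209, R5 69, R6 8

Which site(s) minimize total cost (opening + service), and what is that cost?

Open Charlie only; minimum total cost 997.

For any fixed open set, each fleet base goes to its cheapest open site; total = fixed + service.
{Charlie}: R1→Charlie 150, R2→Charlie 42, R3→Charlie 45, R4→Charlie 209, R5→Charlie 69, R6→Charlie 8. Service 523; fixed 474; total 997.
{Alpha}: service 634 + fixed 388 = 1022
{Alpha, Charlie}: R1→Alpha 100, R2→Charlie 42, R3→Charlie 45, R4→Alpha 95, R5→Charlie 69, R6→Charlie 8. Service 359; fixed 862; total 1221.
{Alpha, Bravo, Charlie}: R1→Alpha 100, R2→Charlie 42, R3→Charlie 45, R4→Bravo 76, R5→Charlie 69, R6→Charlie 8. Service 340; fixed 1502; total 1842.
No other subset beats 997.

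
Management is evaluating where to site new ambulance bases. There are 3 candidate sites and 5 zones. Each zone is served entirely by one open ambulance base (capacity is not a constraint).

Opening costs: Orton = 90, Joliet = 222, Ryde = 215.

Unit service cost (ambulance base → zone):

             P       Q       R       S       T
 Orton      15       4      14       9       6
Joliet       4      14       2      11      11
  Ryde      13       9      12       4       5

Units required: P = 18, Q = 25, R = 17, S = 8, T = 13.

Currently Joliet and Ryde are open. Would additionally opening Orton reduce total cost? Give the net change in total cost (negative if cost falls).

Current service cost with {Joliet, Ryde}: 428.
Adding Orton: each zone re-picks its cheapest; new service cost 303, saving 125.
Extra fixed cost: 90. Net change = 90 − 125 = -35.
(Totals: 865 → 830.)

Yes — net change −35 (cost falls by 35).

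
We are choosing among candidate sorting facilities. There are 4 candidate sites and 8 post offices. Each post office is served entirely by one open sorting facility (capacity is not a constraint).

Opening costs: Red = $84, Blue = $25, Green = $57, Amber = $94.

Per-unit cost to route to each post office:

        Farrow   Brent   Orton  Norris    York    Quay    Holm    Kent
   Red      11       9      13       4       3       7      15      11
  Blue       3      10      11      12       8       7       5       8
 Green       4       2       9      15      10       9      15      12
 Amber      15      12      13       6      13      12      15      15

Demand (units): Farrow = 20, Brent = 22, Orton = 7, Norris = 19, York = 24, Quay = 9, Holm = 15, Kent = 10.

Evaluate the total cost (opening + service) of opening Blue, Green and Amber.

Total cost: 867

Each post office is assigned to its cheapest site among the open ones.
{Blue, Green, Amber}: Farrow→Blue 3·20=60, Brent→Green 2·22=44, Orton→Green 9·7=63, Norris→Amber 6·19=114, York→Blue 8·24=192, Quay→Blue 7·9=63, Holm→Blue 5·15=75, Kent→Blue 8·10=80. Service 691; fixed 176; total 867.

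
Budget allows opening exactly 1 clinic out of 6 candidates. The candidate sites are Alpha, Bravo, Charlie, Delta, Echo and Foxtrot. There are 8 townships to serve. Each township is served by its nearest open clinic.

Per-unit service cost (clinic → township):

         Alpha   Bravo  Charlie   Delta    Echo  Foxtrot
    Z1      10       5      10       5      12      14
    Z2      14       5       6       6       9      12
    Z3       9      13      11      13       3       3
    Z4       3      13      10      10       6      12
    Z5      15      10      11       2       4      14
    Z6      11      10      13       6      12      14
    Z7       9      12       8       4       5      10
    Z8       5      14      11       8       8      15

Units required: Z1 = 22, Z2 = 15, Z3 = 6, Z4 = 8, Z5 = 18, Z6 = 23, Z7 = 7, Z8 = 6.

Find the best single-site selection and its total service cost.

With exactly 1 open, each township uses its cheapest among the chosen.
{Delta}: Z1→Delta 5·22=110, Z2→Delta 6·15=90, Z3→Delta 13·6=78, Z4→Delta 10·8=80, Z5→Delta 2·18=36, Z6→Delta 6·23=138, Z7→Delta 4·7=28, Z8→Delta 8·6=48. Service cost 608.
{Echo}: service cost 896
{Bravo}: service cost 945
Among all 6 size-1 choices, {Delta} is lowest.

Choose Delta only; total service cost 608.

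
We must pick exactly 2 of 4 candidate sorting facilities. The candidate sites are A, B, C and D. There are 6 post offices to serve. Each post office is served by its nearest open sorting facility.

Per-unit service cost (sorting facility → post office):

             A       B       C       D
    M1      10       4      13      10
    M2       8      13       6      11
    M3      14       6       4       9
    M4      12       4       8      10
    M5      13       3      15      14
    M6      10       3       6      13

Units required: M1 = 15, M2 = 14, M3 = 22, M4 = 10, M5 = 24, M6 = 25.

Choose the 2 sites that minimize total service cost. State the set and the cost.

With exactly 2 open, each post office uses its cheapest among the chosen.
{B, C}: M1→B 4·15=60, M2→C 6·14=84, M3→C 4·22=88, M4→B 4·10=40, M5→B 3·24=72, M6→B 3·25=75. Service cost 419.
{A, B}: service cost 491
{B, D}: service cost 533
Among all 6 size-2 choices, {B, C} is lowest.

Choose B and C; total service cost 419.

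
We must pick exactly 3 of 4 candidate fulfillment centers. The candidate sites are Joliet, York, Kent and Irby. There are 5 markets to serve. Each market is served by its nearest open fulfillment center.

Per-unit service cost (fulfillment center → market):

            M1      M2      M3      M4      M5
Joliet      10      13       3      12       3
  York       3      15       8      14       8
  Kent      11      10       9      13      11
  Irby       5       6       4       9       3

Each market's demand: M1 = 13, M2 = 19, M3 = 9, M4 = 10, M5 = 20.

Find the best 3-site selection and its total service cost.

Choose Joliet, York and Irby; total service cost 330.

With exactly 3 open, each market uses its cheapest among the chosen.
{Joliet, York, Irby}: M1→York 3·13=39, M2→Irby 6·19=114, M3→Joliet 3·9=27, M4→Irby 9·10=90, M5→Joliet 3·20=60. Service cost 330.
{York, Kent, Irby}: service cost 339
{Joliet, Kent, Irby}: service cost 356
Among all 4 size-3 choices, {Joliet, York, Irby} is lowest.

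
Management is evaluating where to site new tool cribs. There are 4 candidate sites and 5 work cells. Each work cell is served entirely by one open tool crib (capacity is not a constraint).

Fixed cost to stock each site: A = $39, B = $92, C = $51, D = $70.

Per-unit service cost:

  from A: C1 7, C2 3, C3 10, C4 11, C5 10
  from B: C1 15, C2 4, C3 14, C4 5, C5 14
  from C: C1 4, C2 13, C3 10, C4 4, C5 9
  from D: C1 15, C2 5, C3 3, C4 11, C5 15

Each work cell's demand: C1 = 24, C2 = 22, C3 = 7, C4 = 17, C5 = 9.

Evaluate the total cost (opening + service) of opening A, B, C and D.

Total cost: 584

Each work cell is assigned to its cheapest site among the open ones.
{A, B, C, D}: C1→C 4·24=96, C2→A 3·22=66, C3→D 3·7=21, C4→C 4·17=68, C5→C 9·9=81. Service 332; fixed 252; total 584.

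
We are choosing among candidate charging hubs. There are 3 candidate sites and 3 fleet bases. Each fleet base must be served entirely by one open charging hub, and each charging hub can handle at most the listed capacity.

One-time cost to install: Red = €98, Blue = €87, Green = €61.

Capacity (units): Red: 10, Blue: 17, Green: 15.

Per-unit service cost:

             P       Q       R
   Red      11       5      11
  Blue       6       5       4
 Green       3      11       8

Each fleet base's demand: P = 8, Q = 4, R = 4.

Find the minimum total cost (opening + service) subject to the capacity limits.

Minimum total cost: 171

Open {Blue}: P→Blue 6·8=48, Q→Blue 5·4=20, R→Blue 4·4=16.
Loads: Blue carries 16/17. Service 84; fixed 87; total 171.
Next best feasible plan costs 208.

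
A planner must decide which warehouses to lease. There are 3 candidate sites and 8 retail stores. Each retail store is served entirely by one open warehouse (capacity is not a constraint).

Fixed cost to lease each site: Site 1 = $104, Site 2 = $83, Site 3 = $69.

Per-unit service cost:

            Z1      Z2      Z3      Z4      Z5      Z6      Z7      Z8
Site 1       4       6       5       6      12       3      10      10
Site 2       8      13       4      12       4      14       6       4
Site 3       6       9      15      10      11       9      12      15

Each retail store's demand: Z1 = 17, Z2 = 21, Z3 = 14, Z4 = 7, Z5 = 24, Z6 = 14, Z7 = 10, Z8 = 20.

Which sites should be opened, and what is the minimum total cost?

For any fixed open set, each retail store goes to its cheapest open site; total = fixed + service.
{Site 1, Site 2}: Z1→Site 1 4·17=68, Z2→Site 1 6·21=126, Z3→Site 2 4·14=56, Z4→Site 1 6·7=42, Z5→Site 2 4·24=96, Z6→Site 1 3·14=42, Z7→Site 2 6·10=60, Z8→Site 2 4·20=80. Service 570; fixed 187; total 757.
{Site 1, Site 2, Site 3}: service 570 + fixed 256 = 826
{Site 2, Site 3}: Z1→Site 3 6·17=102, Z2→Site 3 9·21=189, Z3→Site 2 4·14=56, Z4→Site 3 10·7=70, Z5→Site 2 4·24=96, Z6→Site 3 9·14=126, Z7→Site 2 6·10=60, Z8→Site 2 4·20=80. Service 779; fixed 152; total 931.
{Site 3}: service 1381 + fixed 69 = 1450
(All 7 nonempty subsets were checked; Site 1 and Site 2 is lowest.)

Open Site 1 and Site 2; minimum total cost 757.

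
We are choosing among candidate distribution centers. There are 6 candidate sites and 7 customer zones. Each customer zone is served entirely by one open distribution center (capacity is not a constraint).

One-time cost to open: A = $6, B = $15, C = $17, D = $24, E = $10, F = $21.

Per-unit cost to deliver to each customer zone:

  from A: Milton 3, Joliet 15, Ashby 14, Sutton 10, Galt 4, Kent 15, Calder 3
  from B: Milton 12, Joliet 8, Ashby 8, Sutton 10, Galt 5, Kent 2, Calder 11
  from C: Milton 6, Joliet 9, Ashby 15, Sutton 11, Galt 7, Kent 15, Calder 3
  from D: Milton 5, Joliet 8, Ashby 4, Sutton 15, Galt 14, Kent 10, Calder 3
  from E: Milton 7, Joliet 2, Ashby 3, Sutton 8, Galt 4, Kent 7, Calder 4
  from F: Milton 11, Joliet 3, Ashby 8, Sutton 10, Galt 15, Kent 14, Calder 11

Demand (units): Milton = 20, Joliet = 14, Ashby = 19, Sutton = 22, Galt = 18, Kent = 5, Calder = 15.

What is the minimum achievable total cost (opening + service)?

For any fixed open set, each customer zone goes to its cheapest open site; total = fixed + service.
{A, B, E}: Milton→A 3·20=60, Joliet→E 2·14=28, Ashby→E 3·19=57, Sutton→E 8·22=176, Galt→A 4·18=72, Kent→B 2·5=10, Calder→A 3·15=45. Service 448; fixed 31; total 479.
{A, E}: service 473 + fixed 16 = 489
{A, B, C, E}: service 448 + fixed 48 = 496
{A, B, C, D, E, F}: service 448 + fixed 93 = 541
No other subset beats 479.

Minimum total cost: 479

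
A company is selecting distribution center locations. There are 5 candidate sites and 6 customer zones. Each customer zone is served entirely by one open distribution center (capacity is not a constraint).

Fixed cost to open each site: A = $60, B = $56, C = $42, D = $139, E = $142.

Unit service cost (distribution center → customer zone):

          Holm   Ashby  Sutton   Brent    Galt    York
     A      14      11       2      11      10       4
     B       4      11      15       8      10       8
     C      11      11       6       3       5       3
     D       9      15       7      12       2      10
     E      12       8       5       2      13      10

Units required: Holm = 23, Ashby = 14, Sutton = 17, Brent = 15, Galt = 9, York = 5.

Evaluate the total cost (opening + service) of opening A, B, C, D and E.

Each customer zone is assigned to its cheapest site among the open ones.
{A, B, C, D, E}: Holm→B 4·23=92, Ashby→E 8·14=112, Sutton→A 2·17=34, Brent→E 2·15=30, Galt→D 2·9=18, York→C 3·5=15. Service 301; fixed 439; total 740.

Total cost: 740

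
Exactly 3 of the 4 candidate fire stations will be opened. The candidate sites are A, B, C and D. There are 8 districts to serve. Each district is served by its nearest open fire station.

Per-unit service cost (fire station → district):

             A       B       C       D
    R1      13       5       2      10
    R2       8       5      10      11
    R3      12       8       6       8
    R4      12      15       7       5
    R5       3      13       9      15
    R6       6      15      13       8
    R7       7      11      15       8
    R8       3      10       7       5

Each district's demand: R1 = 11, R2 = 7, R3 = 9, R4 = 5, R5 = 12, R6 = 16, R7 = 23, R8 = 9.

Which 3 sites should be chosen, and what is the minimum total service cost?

Choose A, B and C; total service cost 466.

With exactly 3 open, each district uses its cheapest among the chosen.
{A, B, C}: R1→C 2·11=22, R2→B 5·7=35, R3→C 6·9=54, R4→C 7·5=35, R5→A 3·12=36, R6→A 6·16=96, R7→A 7·23=161, R8→A 3·9=27. Service cost 466.
{A, C, D}: service cost 477
{A, B, D}: service cost 507
Among all 4 size-3 choices, {A, B, C} is lowest.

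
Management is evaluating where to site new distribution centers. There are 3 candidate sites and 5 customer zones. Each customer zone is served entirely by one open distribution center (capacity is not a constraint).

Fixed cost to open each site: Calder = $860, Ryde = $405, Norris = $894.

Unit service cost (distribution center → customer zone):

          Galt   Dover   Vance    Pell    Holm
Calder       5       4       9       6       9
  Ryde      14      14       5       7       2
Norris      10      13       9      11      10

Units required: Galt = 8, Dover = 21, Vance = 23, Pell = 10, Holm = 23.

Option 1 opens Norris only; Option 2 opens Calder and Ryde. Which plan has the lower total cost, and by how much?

Option 2 is cheaper by 184.

Option 1: {Norris}: Galt→Norris 10·8=80, Dover→Norris 13·21=273, Vance→Norris 9·23=207, Pell→Norris 11·10=110, Holm→Norris 10·23=230. Service 900; fixed 894; total 1794.
Option 2: {Calder, Ryde}: Galt→Calder 5·8=40, Dover→Calder 4·21=84, Vance→Ryde 5·23=115, Pell→Calder 6·10=60, Holm→Ryde 2·23=46. Service 345; fixed 1265; total 1610.
Difference: |1794 − 1610| = 184.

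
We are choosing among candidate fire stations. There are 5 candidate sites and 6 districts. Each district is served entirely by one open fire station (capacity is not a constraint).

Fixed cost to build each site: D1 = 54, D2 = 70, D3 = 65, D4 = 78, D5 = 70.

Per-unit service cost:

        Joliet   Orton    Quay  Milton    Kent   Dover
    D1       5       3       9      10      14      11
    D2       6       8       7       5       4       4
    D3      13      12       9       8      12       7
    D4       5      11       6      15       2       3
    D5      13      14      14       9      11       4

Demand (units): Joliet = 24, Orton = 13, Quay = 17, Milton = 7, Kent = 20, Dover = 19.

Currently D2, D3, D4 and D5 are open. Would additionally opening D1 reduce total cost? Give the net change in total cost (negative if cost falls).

Yes — net change −11 (cost falls by 11).

Current service cost with {D2, D3, D4, D5}: 458.
Adding D1: each district re-picks its cheapest; new service cost 393, saving 65.
Extra fixed cost: 54. Net change = 54 − 65 = -11.
(Totals: 741 → 730.)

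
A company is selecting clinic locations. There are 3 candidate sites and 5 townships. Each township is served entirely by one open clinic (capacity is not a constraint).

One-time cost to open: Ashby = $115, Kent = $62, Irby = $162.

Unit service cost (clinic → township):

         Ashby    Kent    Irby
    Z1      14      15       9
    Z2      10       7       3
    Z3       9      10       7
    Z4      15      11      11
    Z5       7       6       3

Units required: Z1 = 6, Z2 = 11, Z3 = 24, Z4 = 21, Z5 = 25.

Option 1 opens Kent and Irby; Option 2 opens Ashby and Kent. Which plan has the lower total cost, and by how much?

Option 1: {Kent, Irby}: Z1→Irby 9·6=54, Z2→Irby 3·11=33, Z3→Irby 7·24=168, Z4→Kent 11·21=231, Z5→Irby 3·25=75. Service 561; fixed 224; total 785.
Option 2: {Ashby, Kent}: Z1→Ashby 14·6=84, Z2→Kent 7·11=77, Z3→Ashby 9·24=216, Z4→Kent 11·21=231, Z5→Kent 6·25=150. Service 758; fixed 177; total 935.
Difference: |785 − 935| = 150.

Option 1 is cheaper by 150.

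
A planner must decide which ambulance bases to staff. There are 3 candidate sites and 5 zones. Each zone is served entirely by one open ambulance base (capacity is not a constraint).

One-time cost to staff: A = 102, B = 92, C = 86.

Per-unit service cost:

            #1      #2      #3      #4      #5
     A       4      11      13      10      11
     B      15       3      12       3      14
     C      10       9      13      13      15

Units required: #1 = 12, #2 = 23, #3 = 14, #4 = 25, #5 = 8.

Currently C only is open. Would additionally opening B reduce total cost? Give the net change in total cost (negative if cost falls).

Current service cost with {C}: 954.
Adding B: each zone re-picks its cheapest; new service cost 544, saving 410.
Extra fixed cost: 92. Net change = 92 − 410 = -318.
(Totals: 1040 → 722.)

Yes — net change −318 (cost falls by 318).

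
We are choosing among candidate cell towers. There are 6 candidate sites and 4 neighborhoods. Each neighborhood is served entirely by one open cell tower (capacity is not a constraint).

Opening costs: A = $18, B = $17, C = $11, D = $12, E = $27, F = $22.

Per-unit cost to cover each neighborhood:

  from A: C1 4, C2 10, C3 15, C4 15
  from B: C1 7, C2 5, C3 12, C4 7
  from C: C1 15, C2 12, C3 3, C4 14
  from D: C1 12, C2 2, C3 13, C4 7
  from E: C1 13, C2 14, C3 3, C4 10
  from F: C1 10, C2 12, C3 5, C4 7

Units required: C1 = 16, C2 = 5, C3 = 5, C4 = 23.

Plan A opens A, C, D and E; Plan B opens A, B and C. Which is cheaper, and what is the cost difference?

Plan A: {A, C, D, E}: C1→A 4·16=64, C2→D 2·5=10, C3→C 3·5=15, C4→D 7·23=161. Service 250; fixed 68; total 318.
Plan B: {A, B, C}: C1→A 4·16=64, C2→B 5·5=25, C3→C 3·5=15, C4→B 7·23=161. Service 265; fixed 46; total 311.
Difference: |318 − 311| = 7.

Plan B is cheaper by 7.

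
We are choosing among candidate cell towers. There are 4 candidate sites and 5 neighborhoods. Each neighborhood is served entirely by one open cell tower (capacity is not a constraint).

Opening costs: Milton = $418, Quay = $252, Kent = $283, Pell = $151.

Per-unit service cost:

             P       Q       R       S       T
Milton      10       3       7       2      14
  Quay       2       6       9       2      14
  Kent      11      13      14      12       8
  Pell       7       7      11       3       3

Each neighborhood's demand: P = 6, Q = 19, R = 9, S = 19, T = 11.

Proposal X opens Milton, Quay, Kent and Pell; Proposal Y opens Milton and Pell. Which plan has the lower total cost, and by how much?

Proposal X: {Milton, Quay, Kent, Pell}: P→Quay 2·6=12, Q→Milton 3·19=57, R→Milton 7·9=63, S→Milton 2·19=38, T→Pell 3·11=33. Service 203; fixed 1104; total 1307.
Proposal Y: {Milton, Pell}: P→Pell 7·6=42, Q→Milton 3·19=57, R→Milton 7·9=63, S→Milton 2·19=38, T→Pell 3·11=33. Service 233; fixed 569; total 802.
Difference: |1307 − 802| = 505.

Proposal Y is cheaper by 505.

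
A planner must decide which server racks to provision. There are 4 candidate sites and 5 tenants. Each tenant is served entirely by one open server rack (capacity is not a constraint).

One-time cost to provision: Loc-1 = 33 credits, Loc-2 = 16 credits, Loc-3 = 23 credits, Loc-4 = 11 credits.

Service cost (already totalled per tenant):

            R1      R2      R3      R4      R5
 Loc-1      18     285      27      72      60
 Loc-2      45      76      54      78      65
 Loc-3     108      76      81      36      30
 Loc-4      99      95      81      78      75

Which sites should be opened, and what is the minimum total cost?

Open Loc-1 and Loc-3; minimum total cost 243.

For any fixed open set, each tenant goes to its cheapest open site; total = fixed + service.
{Loc-1, Loc-3}: R1→Loc-1 18, R2→Loc-3 76, R3→Loc-1 27, R4→Loc-3 36, R5→Loc-3 30. Service 187; fixed 56; total 243.
{Loc-1, Loc-3, Loc-4}: R1→Loc-1 18, R2→Loc-3 76, R3→Loc-1 27, R4→Loc-3 36, R5→Loc-3 30. Service 187; fixed 67; total 254.
{Loc-1, Loc-2, Loc-3}: service 187 + fixed 72 = 259
{Loc-1, Loc-2, Loc-3, Loc-4}: R1→Loc-1 18, R2→Loc-2 76, R3→Loc-1 27, R4→Loc-3 36, R5→Loc-3 30. Service 187; fixed 83; total 270.
(All 15 nonempty subsets were checked; Loc-1 and Loc-3 is lowest.)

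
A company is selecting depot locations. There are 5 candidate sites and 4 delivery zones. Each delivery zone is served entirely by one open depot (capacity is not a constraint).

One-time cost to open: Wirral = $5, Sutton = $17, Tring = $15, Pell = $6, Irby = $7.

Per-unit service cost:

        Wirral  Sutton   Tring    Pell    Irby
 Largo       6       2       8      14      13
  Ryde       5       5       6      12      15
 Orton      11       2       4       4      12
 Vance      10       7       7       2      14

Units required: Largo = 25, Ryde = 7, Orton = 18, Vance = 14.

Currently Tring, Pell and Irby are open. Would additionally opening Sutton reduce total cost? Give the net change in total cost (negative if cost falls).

Current service cost with {Tring, Pell, Irby}: 342.
Adding Sutton: each delivery zone re-picks its cheapest; new service cost 149, saving 193.
Extra fixed cost: 17. Net change = 17 − 193 = -176.
(Totals: 370 → 194.)

Yes — net change −176 (cost falls by 176).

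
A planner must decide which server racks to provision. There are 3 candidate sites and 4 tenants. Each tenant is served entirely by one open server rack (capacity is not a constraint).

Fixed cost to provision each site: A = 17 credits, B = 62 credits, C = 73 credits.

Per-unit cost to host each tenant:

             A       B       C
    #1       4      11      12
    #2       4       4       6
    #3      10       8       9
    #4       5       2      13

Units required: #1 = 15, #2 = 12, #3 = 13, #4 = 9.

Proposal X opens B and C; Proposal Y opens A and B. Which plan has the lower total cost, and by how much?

Proposal X: {B, C}: #1→B 11·15=165, #2→B 4·12=48, #3→B 8·13=104, #4→B 2·9=18. Service 335; fixed 135; total 470.
Proposal Y: {A, B}: #1→A 4·15=60, #2→A 4·12=48, #3→B 8·13=104, #4→B 2·9=18. Service 230; fixed 79; total 309.
Difference: |470 − 309| = 161.

Proposal Y is cheaper by 161.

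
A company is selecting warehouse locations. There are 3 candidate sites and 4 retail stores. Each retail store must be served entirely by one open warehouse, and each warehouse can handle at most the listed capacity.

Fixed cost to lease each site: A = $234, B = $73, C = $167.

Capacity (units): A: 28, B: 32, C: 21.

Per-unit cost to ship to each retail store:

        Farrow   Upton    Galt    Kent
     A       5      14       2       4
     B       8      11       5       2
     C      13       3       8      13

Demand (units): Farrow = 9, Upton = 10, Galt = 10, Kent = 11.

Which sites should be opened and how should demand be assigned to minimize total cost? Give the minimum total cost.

Open {B, C}: Farrow→B 8·9=72, Upton→C 3·10=30, Galt→B 5·10=50, Kent→B 2·11=22.
Loads: B carries 30/32, C carries 10/21. Service 174; fixed 240; total 414.
Next best feasible plan costs 444.

Minimum total cost: 414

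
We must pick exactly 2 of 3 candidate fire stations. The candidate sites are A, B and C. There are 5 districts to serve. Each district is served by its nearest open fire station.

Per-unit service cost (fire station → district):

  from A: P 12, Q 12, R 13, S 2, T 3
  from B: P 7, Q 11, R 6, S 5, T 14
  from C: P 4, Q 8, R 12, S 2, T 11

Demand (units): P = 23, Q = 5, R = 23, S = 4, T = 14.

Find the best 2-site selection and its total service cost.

With exactly 2 open, each district uses its cheapest among the chosen.
{A, B}: P→B 7·23=161, Q→B 11·5=55, R→B 6·23=138, S→A 2·4=8, T→A 3·14=42. Service cost 404.
{B, C}: service cost 432
{A, C}: service cost 458
Among all 3 size-2 choices, {A, B} is lowest.

Choose A and B; total service cost 404.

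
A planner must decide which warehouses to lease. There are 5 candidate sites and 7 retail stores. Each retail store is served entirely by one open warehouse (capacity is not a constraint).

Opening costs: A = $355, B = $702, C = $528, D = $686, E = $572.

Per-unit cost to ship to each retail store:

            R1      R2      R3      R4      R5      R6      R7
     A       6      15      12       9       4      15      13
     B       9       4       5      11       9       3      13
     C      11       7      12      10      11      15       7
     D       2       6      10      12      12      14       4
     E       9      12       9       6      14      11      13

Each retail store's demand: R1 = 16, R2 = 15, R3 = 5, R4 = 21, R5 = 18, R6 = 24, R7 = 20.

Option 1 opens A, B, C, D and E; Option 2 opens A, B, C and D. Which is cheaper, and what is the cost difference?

Option 2 is cheaper by 509.

Option 1: {A, B, C, D, E}: R1→D 2·16=32, R2→B 4·15=60, R3→B 5·5=25, R4→E 6·21=126, R5→A 4·18=72, R6→B 3·24=72, R7→D 4·20=80. Service 467; fixed 2843; total 3310.
Option 2: {A, B, C, D}: R1→D 2·16=32, R2→B 4·15=60, R3→B 5·5=25, R4→A 9·21=189, R5→A 4·18=72, R6→B 3·24=72, R7→D 4·20=80. Service 530; fixed 2271; total 2801.
Difference: |3310 − 2801| = 509.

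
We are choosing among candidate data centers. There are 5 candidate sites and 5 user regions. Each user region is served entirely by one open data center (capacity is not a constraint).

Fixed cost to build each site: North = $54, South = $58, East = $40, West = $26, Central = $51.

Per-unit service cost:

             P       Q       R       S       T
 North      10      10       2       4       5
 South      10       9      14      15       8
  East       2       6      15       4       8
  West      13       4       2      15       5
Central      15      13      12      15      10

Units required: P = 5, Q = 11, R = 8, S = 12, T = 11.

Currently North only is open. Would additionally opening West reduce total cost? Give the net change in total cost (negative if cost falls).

Yes — net change −40 (cost falls by 40).

Current service cost with {North}: 279.
Adding West: each user region re-picks its cheapest; new service cost 213, saving 66.
Extra fixed cost: 26. Net change = 26 − 66 = -40.
(Totals: 333 → 293.)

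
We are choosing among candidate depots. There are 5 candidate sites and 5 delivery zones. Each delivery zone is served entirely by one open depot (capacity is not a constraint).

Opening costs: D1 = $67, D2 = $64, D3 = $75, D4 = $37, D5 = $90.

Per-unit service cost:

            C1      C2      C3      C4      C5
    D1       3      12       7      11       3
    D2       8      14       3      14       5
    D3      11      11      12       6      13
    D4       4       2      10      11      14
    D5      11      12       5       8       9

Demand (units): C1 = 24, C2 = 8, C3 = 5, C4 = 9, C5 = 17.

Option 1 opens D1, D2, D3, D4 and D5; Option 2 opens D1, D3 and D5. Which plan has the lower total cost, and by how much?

Option 1: {D1, D2, D3, D4, D5}: C1→D1 3·24=72, C2→D4 2·8=16, C3→D2 3·5=15, C4→D3 6·9=54, C5→D1 3·17=51. Service 208; fixed 333; total 541.
Option 2: {D1, D3, D5}: C1→D1 3·24=72, C2→D3 11·8=88, C3→D5 5·5=25, C4→D3 6·9=54, C5→D1 3·17=51. Service 290; fixed 232; total 522.
Difference: |541 − 522| = 19.

Option 2 is cheaper by 19.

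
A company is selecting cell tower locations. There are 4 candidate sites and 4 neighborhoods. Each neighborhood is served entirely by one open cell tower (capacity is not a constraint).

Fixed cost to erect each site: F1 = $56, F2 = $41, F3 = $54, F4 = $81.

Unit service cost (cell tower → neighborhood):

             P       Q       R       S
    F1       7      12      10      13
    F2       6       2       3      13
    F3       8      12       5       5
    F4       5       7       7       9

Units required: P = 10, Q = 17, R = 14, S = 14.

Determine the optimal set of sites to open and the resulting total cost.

Open F2 and F3; minimum total cost 301.

For any fixed open set, each neighborhood goes to its cheapest open site; total = fixed + service.
{F2, F3}: P→F2 6·10=60, Q→F2 2·17=34, R→F2 3·14=42, S→F3 5·14=70. Service 206; fixed 95; total 301.
{F1, F2, F3}: service 206 + fixed 151 = 357
{F2}: P→F2 6·10=60, Q→F2 2·17=34, R→F2 3·14=42, S→F2 13·14=182. Service 318; fixed 41; total 359.
{F1, F2, F3, F4}: service 196 + fixed 232 = 428
No other subset beats 301.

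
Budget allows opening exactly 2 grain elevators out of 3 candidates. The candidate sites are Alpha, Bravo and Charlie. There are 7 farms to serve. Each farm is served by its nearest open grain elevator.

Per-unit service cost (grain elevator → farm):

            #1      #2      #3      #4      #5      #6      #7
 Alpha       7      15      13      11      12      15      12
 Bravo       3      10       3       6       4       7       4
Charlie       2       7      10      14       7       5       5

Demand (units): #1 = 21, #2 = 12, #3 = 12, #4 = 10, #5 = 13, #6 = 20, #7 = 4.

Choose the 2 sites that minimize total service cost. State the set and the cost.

Choose Bravo and Charlie; total service cost 390.

With exactly 2 open, each farm uses its cheapest among the chosen.
{Bravo, Charlie}: #1→Charlie 2·21=42, #2→Charlie 7·12=84, #3→Bravo 3·12=36, #4→Bravo 6·10=60, #5→Bravo 4·13=52, #6→Charlie 5·20=100, #7→Bravo 4·4=16. Service cost 390.
{Alpha, Bravo}: service cost 487
{Alpha, Charlie}: service cost 567
Among all 3 size-2 choices, {Bravo, Charlie} is lowest.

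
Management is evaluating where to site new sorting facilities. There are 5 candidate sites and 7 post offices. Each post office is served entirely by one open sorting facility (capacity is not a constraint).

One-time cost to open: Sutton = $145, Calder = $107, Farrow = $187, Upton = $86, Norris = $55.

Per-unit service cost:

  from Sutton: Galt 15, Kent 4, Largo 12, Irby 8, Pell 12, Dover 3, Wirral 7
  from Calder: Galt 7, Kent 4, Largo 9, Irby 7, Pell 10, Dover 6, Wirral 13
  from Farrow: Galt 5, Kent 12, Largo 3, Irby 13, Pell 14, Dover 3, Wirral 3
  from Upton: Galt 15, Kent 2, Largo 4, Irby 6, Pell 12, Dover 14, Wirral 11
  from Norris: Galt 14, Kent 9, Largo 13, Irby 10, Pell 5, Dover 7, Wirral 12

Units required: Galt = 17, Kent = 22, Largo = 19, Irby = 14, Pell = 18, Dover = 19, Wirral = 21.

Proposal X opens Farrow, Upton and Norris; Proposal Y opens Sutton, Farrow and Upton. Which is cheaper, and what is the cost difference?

Proposal X: {Farrow, Upton, Norris}: Galt→Farrow 5·17=85, Kent→Upton 2·22=44, Largo→Farrow 3·19=57, Irby→Upton 6·14=84, Pell→Norris 5·18=90, Dover→Farrow 3·19=57, Wirral→Farrow 3·21=63. Service 480; fixed 328; total 808.
Proposal Y: {Sutton, Farrow, Upton}: Galt→Farrow 5·17=85, Kent→Upton 2·22=44, Largo→Farrow 3·19=57, Irby→Upton 6·14=84, Pell→Sutton 12·18=216, Dover→Sutton 3·19=57, Wirral→Farrow 3·21=63. Service 606; fixed 418; total 1024.
Difference: |808 − 1024| = 216.

Proposal X is cheaper by 216.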